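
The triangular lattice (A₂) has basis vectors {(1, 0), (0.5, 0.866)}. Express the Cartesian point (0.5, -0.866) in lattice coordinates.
b₁ - b₂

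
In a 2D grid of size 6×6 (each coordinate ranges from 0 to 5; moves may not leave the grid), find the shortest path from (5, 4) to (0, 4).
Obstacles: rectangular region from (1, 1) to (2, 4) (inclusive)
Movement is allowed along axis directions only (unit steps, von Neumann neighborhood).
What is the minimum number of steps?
7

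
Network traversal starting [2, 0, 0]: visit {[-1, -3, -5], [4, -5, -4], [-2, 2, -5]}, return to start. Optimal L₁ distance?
36
(one optimal route: (2, 0, 0) → (4, -5, -4) → (-1, -3, -5) → (-2, 2, -5) → (2, 0, 0))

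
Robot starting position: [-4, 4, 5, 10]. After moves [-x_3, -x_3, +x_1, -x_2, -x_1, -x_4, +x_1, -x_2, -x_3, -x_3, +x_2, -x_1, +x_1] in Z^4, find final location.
(-3, 3, 1, 9)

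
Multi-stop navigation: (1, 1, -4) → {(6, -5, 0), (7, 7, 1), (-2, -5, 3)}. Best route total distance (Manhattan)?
41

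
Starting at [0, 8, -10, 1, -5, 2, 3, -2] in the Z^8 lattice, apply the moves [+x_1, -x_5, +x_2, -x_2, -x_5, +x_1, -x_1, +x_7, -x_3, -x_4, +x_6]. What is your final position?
(1, 8, -11, 0, -7, 3, 4, -2)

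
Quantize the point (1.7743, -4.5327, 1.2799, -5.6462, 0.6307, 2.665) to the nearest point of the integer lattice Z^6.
(2, -5, 1, -6, 1, 3)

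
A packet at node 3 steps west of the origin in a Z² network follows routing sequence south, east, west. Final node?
(-3, -1)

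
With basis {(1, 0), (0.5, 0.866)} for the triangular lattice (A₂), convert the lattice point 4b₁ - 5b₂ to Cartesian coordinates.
(1.5, -4.33)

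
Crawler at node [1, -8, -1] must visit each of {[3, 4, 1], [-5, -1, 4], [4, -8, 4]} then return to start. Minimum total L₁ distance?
56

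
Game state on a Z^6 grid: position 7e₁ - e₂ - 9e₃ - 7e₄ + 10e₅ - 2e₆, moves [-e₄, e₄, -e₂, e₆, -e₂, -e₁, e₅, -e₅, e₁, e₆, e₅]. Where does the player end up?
(7, -3, -9, -7, 11, 0)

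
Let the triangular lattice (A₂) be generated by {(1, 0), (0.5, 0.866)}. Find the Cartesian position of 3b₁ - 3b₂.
(1.5, -2.598)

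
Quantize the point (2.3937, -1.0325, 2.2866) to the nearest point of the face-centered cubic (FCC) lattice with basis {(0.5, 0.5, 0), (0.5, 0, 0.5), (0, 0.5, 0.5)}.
(2.5, -1, 2.5)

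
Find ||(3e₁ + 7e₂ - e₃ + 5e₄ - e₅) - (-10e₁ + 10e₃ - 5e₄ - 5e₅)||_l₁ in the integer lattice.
45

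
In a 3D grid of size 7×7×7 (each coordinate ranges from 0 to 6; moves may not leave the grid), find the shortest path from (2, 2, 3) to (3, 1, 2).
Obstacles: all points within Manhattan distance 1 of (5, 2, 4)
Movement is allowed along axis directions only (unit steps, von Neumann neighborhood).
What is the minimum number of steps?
3
(one shortest path: (2, 2, 3) → (3, 2, 3) → (3, 1, 3) → (3, 1, 2))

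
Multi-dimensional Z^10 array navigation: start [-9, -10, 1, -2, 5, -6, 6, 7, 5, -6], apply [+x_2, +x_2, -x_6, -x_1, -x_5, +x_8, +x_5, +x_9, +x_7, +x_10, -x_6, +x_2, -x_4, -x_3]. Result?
(-10, -7, 0, -3, 5, -8, 7, 8, 6, -5)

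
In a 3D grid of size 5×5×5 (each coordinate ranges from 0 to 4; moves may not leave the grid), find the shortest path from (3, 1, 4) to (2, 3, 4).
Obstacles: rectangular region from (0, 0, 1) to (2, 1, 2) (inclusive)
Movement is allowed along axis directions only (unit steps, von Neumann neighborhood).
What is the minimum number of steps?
3
(one shortest path: (3, 1, 4) → (2, 1, 4) → (2, 2, 4) → (2, 3, 4))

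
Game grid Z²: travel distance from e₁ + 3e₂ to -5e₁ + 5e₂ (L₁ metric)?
8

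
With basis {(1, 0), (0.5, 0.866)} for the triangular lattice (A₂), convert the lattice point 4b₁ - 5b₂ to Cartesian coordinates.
(1.5, -4.33)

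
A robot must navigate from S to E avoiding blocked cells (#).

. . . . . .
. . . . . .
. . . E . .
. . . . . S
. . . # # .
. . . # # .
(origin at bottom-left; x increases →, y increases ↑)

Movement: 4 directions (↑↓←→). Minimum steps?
3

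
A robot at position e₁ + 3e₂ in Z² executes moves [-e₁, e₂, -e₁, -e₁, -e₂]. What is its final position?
(-2, 3)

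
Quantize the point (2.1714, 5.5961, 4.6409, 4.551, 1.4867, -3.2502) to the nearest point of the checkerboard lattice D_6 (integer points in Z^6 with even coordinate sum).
(2, 6, 5, 5, 1, -3)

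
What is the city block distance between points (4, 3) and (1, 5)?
5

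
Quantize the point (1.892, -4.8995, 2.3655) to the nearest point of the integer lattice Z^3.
(2, -5, 2)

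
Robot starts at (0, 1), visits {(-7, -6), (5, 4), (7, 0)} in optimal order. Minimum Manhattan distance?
34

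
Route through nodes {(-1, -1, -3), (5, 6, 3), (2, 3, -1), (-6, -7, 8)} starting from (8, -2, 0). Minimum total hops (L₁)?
55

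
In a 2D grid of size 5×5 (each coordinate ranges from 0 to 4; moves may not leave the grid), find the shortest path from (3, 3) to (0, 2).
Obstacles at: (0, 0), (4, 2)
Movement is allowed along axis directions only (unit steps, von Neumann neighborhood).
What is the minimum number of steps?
4
(one shortest path: (3, 3) → (2, 3) → (1, 3) → (0, 3) → (0, 2))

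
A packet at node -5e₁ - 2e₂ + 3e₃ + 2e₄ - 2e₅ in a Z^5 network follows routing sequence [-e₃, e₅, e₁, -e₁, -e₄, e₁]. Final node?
(-4, -2, 2, 1, -1)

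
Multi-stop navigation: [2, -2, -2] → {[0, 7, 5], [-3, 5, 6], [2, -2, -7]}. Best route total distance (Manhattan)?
34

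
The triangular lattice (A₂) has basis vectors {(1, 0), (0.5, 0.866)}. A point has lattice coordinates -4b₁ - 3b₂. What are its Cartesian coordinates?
(-5.5, -2.598)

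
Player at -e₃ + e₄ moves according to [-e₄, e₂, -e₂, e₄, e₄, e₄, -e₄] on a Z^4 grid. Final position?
(0, 0, -1, 2)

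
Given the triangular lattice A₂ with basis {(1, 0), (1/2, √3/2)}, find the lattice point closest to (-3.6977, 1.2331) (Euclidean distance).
(-3.5, 0.866)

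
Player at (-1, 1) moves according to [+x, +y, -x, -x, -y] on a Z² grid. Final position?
(-2, 1)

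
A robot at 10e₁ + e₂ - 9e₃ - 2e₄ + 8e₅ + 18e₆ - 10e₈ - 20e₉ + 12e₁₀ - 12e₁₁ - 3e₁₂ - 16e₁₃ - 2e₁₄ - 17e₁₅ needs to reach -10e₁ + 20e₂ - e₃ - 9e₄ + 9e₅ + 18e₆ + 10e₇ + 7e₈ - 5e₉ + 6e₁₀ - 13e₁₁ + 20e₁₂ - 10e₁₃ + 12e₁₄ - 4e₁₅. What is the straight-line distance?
49.558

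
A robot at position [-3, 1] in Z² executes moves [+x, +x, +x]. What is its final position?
(0, 1)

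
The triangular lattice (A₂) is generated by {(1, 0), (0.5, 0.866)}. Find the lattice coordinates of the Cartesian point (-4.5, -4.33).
-2b₁ - 5b₂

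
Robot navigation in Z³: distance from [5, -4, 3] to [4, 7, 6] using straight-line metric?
11.4455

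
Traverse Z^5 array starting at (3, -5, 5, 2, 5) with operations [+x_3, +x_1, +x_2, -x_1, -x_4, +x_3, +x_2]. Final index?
(3, -3, 7, 1, 5)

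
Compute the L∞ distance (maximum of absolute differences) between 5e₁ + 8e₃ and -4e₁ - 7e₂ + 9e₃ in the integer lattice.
9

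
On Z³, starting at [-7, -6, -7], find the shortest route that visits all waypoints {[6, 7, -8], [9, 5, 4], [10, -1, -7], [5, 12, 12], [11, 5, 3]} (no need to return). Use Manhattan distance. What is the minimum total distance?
75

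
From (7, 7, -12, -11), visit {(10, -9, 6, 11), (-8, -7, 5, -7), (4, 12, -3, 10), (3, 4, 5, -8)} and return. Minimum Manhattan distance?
164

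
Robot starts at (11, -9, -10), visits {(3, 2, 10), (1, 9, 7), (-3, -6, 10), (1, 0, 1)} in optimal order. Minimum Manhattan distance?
71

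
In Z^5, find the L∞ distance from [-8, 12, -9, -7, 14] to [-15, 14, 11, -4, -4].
20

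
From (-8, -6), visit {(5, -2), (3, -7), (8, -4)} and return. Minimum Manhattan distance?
42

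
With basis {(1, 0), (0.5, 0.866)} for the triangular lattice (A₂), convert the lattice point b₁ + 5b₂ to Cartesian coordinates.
(3.5, 4.33)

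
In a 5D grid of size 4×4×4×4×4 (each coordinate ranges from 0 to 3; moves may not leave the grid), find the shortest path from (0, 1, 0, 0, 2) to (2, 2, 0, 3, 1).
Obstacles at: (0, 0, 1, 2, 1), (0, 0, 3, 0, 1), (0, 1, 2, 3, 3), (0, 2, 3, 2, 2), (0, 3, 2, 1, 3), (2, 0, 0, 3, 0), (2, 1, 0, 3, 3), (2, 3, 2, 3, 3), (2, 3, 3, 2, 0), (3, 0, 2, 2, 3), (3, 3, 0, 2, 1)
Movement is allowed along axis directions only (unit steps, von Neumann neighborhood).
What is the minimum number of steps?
7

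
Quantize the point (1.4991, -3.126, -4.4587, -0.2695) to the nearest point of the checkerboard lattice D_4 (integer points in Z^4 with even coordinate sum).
(1, -3, -4, 0)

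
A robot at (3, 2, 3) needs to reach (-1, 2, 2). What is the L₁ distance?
5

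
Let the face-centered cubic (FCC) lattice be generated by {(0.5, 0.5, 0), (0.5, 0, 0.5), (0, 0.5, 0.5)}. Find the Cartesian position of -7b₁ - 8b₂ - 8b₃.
(-7.5, -7.5, -8)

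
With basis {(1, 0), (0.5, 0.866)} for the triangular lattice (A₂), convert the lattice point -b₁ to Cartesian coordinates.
(-1, 0)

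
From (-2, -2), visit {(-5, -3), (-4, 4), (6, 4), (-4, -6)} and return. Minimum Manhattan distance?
42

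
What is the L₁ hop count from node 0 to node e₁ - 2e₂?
3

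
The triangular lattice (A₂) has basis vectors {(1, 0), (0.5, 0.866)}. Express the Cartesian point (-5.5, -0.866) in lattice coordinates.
-5b₁ - b₂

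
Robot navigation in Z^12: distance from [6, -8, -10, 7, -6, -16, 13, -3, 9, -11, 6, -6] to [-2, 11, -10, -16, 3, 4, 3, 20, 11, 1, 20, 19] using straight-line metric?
55.0727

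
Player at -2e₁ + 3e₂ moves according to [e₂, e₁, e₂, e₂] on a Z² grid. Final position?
(-1, 6)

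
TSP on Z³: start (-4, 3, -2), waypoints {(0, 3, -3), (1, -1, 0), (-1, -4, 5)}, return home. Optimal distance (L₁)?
40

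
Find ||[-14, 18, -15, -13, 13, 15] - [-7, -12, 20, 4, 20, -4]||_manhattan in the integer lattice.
115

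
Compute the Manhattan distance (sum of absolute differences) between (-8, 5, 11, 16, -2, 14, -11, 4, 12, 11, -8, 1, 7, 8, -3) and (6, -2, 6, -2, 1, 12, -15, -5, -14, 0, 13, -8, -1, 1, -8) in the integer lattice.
149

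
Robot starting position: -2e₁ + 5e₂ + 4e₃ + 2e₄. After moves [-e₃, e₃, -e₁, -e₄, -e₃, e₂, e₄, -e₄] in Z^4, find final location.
(-3, 6, 3, 1)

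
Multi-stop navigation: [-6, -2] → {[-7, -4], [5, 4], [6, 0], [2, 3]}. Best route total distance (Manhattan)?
28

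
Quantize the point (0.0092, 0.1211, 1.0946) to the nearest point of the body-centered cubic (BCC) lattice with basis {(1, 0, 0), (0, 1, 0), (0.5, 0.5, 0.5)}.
(0, 0, 1)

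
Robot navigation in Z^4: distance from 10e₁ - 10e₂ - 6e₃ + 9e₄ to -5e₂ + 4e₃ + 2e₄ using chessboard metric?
10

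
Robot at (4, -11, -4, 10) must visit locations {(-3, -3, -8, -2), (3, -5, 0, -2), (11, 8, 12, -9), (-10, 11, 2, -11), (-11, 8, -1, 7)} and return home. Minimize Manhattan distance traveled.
188
(one optimal route: (4, -11, -4, 10) → (-3, -3, -8, -2) → (3, -5, 0, -2) → (11, 8, 12, -9) → (-10, 11, 2, -11) → (-11, 8, -1, 7) → (4, -11, -4, 10))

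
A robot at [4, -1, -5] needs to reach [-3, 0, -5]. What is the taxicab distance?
8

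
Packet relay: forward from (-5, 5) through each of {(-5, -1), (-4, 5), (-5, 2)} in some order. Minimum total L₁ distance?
8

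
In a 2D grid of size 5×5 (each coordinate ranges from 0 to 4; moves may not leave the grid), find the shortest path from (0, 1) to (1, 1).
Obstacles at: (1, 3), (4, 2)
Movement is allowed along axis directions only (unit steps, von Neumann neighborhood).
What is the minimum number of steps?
1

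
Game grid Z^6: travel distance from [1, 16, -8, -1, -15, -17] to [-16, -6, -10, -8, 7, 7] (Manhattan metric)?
94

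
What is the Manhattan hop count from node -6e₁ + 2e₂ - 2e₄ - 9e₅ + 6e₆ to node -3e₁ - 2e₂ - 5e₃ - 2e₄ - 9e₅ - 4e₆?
22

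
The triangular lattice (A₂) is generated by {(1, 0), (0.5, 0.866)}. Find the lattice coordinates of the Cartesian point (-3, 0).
-3b₁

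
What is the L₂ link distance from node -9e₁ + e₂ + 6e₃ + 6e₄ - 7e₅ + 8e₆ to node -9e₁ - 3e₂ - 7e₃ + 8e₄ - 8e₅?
15.9374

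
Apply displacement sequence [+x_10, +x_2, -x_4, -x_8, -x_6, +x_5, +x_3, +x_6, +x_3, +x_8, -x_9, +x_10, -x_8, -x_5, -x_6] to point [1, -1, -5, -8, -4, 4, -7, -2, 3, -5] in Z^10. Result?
(1, 0, -3, -9, -4, 3, -7, -3, 2, -3)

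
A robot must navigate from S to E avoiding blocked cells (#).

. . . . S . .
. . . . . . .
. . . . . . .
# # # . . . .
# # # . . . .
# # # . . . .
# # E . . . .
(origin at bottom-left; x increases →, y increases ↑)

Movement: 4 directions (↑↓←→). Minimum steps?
8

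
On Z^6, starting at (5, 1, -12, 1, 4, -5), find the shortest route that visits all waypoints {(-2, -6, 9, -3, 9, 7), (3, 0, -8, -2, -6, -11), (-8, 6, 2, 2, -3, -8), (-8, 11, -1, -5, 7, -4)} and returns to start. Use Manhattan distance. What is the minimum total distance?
196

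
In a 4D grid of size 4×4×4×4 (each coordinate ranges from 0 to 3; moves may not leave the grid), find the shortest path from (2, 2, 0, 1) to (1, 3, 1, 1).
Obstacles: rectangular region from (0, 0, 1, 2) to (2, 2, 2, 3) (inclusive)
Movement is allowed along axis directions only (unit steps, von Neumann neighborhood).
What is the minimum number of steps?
3
(one shortest path: (2, 2, 0, 1) → (1, 2, 0, 1) → (1, 3, 0, 1) → (1, 3, 1, 1))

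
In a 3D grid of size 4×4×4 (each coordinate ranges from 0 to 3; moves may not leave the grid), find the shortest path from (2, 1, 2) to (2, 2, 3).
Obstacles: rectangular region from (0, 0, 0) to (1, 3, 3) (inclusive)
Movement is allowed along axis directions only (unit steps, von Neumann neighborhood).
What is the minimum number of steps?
2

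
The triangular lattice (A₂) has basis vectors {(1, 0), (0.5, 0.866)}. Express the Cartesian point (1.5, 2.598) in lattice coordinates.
3b₂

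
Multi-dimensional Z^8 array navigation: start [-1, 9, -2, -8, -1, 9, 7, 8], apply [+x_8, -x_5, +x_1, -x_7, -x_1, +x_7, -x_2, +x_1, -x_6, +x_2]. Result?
(0, 9, -2, -8, -2, 8, 7, 9)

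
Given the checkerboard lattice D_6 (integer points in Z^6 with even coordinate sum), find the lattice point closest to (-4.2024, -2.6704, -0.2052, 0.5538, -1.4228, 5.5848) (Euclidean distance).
(-4, -3, 0, 0, -1, 6)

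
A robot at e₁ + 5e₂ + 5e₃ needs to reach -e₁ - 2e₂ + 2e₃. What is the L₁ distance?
12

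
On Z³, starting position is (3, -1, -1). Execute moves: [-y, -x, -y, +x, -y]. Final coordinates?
(3, -4, -1)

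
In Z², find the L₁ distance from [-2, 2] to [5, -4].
13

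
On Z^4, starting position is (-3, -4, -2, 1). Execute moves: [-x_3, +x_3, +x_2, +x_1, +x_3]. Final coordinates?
(-2, -3, -1, 1)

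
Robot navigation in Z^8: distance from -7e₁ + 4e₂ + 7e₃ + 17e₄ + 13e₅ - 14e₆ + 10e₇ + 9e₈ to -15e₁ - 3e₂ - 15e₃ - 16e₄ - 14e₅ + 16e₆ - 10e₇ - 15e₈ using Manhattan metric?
171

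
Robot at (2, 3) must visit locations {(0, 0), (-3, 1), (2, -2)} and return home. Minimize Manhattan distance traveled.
20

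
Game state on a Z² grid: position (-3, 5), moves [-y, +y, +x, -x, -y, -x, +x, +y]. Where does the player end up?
(-3, 5)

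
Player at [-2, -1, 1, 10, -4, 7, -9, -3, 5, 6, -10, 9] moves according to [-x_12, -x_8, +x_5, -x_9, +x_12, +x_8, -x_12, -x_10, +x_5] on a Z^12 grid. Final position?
(-2, -1, 1, 10, -2, 7, -9, -3, 4, 5, -10, 8)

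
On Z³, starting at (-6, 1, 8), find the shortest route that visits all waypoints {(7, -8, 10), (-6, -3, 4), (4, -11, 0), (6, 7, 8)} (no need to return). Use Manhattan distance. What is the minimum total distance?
64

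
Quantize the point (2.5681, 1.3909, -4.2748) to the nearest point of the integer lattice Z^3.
(3, 1, -4)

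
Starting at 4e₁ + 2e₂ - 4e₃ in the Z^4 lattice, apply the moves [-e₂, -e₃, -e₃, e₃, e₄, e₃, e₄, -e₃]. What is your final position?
(4, 1, -5, 2)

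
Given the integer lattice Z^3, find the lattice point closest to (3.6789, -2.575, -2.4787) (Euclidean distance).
(4, -3, -2)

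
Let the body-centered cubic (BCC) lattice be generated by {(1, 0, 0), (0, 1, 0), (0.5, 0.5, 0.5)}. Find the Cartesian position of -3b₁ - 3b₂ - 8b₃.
(-7, -7, -4)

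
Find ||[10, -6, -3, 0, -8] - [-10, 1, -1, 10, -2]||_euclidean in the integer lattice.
24.2693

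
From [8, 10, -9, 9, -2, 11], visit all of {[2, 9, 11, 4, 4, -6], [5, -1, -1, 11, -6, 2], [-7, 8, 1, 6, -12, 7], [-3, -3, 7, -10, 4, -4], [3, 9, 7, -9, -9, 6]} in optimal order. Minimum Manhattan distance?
191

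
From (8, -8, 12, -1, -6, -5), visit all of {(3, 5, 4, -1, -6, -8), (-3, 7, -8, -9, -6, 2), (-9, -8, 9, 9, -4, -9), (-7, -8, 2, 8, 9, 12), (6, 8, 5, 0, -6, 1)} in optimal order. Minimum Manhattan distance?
190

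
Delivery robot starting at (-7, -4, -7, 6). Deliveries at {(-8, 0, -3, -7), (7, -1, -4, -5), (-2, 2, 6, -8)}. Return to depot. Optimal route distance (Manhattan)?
96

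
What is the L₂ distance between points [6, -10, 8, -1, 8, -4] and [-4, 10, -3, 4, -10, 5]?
32.4191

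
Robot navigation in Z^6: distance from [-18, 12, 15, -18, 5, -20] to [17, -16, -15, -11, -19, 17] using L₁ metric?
161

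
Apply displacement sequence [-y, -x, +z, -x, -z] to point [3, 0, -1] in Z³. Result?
(1, -1, -1)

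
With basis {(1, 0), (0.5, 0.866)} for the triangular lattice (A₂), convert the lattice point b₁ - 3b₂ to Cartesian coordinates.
(-0.5, -2.598)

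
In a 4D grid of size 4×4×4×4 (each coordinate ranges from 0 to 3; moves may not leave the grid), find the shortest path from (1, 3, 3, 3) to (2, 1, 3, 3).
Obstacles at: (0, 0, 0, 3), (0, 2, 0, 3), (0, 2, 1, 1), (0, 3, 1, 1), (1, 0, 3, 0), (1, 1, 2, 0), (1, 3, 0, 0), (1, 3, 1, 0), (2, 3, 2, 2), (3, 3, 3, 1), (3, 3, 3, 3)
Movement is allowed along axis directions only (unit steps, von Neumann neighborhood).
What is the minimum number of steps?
3
(one shortest path: (1, 3, 3, 3) → (2, 3, 3, 3) → (2, 2, 3, 3) → (2, 1, 3, 3))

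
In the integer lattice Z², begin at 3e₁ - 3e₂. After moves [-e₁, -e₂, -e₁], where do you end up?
(1, -4)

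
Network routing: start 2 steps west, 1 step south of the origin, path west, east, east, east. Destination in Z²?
(0, -1)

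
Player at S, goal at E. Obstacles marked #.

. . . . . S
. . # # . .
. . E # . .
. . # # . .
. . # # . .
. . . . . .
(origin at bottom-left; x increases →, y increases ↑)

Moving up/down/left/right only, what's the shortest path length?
7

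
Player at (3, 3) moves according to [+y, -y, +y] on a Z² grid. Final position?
(3, 4)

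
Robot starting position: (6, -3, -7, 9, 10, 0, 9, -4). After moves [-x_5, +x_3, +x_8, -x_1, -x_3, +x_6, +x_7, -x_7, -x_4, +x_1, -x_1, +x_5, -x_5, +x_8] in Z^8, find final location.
(5, -3, -7, 8, 9, 1, 9, -2)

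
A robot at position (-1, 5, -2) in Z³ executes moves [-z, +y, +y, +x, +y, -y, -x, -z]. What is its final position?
(-1, 7, -4)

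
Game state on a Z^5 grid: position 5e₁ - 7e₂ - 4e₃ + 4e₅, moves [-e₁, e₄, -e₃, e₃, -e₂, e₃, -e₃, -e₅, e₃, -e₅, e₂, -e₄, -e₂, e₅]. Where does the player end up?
(4, -8, -3, 0, 3)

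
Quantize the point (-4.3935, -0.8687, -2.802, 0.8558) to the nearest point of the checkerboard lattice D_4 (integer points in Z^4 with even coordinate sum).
(-5, -1, -3, 1)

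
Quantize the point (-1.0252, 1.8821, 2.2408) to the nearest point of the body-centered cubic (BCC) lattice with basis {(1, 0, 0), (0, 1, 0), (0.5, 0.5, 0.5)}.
(-1, 2, 2)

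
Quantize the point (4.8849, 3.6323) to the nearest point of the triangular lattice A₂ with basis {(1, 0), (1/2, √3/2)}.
(5, 3.464)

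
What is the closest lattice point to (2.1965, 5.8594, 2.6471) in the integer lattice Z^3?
(2, 6, 3)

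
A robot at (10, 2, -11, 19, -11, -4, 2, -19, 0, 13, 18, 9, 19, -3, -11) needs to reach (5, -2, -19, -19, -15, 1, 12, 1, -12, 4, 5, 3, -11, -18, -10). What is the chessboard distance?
38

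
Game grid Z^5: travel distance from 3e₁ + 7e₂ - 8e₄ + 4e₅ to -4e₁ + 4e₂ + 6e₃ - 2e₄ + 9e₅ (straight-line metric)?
12.4499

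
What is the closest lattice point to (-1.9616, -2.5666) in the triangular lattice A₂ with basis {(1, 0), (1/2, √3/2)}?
(-1.5, -2.598)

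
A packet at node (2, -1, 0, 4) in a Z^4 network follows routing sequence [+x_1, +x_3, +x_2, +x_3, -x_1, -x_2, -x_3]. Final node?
(2, -1, 1, 4)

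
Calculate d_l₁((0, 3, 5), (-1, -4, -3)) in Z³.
16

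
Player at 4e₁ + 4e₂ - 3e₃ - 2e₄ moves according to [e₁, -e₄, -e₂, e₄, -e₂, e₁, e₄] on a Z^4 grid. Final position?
(6, 2, -3, -1)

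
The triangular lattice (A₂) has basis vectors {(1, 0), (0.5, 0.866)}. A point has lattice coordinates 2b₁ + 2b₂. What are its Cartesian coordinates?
(3, 1.732)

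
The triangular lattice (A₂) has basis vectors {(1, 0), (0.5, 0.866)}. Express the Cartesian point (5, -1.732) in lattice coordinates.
6b₁ - 2b₂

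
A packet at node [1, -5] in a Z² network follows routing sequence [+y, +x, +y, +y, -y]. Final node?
(2, -3)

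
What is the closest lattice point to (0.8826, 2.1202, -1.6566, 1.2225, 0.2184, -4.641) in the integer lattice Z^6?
(1, 2, -2, 1, 0, -5)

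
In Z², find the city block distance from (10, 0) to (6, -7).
11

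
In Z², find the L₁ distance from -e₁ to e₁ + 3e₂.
5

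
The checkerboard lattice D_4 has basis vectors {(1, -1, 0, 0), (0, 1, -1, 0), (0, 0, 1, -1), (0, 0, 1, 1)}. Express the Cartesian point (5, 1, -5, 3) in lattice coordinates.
5b₁ + 6b₂ - b₃ + 2b₄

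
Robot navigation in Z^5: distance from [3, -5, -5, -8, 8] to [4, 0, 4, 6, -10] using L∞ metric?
18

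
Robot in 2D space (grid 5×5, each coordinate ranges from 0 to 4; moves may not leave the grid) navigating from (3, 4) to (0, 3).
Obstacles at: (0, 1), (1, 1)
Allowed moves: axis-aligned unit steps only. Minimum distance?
4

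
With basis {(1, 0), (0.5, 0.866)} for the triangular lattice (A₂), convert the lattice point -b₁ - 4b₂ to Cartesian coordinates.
(-3, -3.464)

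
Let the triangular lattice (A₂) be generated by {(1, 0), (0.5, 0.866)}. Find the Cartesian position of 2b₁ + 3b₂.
(3.5, 2.598)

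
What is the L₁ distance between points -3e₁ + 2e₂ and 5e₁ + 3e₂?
9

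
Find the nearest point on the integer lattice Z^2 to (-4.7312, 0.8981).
(-5, 1)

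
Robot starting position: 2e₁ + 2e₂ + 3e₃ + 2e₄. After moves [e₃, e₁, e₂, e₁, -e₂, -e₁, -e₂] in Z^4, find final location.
(3, 1, 4, 2)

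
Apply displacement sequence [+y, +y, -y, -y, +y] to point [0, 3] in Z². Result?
(0, 4)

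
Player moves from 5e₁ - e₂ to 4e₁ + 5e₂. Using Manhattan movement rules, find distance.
7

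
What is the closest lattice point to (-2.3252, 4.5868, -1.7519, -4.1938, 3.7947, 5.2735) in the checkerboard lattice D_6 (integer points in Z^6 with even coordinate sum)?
(-2, 5, -2, -4, 4, 5)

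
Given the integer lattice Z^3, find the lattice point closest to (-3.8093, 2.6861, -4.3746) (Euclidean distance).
(-4, 3, -4)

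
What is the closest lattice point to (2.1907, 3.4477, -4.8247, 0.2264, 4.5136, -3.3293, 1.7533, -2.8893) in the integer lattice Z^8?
(2, 3, -5, 0, 5, -3, 2, -3)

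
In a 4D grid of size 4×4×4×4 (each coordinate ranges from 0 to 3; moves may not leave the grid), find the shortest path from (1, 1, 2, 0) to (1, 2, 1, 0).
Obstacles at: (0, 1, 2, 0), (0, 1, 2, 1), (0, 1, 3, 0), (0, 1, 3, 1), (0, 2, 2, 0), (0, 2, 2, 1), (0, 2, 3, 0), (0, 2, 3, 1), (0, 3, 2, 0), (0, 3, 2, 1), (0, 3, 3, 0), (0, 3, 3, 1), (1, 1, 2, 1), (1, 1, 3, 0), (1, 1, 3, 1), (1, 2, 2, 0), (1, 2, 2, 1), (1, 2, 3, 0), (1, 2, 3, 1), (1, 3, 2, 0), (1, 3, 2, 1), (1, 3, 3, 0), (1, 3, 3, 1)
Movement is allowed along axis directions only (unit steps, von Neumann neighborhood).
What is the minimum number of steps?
2
(one shortest path: (1, 1, 2, 0) → (1, 1, 1, 0) → (1, 2, 1, 0))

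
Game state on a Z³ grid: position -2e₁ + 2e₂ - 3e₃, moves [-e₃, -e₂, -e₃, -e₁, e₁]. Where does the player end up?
(-2, 1, -5)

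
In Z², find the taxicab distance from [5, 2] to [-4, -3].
14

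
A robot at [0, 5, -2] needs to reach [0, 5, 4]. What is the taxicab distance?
6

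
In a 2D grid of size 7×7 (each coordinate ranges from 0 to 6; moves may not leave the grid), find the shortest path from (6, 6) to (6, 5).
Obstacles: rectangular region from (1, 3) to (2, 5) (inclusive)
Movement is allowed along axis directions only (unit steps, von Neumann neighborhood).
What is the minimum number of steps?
1
(one shortest path: (6, 6) → (6, 5))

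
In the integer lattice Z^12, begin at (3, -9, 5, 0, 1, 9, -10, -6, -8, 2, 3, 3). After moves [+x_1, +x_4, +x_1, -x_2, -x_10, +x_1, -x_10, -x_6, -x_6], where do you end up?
(6, -10, 5, 1, 1, 7, -10, -6, -8, 0, 3, 3)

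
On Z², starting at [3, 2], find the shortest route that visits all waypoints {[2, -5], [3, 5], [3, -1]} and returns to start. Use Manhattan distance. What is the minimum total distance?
22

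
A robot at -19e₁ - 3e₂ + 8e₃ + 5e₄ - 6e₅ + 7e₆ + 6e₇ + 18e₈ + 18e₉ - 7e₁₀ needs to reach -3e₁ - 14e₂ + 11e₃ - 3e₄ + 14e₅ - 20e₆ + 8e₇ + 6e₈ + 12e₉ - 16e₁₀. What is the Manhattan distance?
114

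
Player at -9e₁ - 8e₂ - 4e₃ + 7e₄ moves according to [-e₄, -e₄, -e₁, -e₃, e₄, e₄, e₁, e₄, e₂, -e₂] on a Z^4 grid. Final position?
(-9, -8, -5, 8)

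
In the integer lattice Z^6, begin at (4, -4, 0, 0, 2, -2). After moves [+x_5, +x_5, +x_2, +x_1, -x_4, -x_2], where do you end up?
(5, -4, 0, -1, 4, -2)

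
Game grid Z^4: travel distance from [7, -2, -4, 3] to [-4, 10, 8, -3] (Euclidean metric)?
21.095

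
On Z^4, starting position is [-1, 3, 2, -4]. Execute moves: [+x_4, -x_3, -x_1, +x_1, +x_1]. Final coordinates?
(0, 3, 1, -3)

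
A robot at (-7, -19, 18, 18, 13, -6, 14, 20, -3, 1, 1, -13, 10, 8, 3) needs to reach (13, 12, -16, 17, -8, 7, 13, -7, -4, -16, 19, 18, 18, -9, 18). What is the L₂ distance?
77.5306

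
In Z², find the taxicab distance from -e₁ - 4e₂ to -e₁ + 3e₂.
7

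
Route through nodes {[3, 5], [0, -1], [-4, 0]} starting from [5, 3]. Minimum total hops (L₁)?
18
(one optimal route: (5, 3) → (3, 5) → (0, -1) → (-4, 0))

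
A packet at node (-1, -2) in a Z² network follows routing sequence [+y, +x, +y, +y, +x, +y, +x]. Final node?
(2, 2)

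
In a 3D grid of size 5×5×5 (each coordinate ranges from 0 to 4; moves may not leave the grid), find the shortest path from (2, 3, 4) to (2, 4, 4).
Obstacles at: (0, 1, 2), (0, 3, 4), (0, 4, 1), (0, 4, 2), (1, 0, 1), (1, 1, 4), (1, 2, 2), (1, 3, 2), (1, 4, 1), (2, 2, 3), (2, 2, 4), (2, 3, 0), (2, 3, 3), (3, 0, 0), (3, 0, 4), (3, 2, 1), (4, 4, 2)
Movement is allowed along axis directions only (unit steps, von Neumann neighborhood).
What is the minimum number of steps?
1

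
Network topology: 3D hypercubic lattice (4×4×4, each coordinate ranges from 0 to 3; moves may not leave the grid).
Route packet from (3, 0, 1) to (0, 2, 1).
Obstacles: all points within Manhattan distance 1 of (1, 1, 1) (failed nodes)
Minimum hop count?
7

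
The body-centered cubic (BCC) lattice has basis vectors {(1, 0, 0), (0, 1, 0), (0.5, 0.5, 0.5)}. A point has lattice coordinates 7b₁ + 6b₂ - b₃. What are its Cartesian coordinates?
(6.5, 5.5, -0.5)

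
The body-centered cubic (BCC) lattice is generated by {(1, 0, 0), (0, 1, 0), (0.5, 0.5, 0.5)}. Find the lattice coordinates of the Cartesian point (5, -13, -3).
8b₁ - 10b₂ - 6b₃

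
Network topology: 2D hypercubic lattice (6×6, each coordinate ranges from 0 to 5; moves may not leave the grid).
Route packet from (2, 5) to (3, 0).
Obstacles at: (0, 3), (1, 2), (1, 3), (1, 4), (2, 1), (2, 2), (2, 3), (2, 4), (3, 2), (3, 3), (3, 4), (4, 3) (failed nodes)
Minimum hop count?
10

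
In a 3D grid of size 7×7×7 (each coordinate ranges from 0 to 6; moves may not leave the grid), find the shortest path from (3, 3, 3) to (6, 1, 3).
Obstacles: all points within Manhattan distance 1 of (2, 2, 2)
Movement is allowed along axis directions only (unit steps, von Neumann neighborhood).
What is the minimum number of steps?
5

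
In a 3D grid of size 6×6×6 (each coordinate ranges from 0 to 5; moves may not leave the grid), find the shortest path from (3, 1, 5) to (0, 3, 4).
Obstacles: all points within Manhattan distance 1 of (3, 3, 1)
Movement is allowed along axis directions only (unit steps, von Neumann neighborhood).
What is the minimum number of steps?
6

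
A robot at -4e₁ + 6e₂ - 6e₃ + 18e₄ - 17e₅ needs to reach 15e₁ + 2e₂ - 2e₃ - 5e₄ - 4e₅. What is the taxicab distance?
63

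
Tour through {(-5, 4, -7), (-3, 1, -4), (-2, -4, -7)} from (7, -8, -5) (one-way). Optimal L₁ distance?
32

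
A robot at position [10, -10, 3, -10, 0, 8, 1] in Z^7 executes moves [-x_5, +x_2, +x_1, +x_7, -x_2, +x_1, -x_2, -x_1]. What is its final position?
(11, -11, 3, -10, -1, 8, 2)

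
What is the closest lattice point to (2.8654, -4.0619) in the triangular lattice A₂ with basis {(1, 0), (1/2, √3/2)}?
(2.5, -4.33)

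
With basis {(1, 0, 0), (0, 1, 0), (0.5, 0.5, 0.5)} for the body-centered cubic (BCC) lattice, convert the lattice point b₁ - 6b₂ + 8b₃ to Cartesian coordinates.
(5, -2, 4)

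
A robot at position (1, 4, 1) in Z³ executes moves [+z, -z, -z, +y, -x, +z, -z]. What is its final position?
(0, 5, 0)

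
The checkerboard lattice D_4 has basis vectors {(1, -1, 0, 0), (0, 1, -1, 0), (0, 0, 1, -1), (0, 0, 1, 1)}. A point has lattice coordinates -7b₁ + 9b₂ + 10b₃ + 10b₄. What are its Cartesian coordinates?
(-7, 16, 11, 0)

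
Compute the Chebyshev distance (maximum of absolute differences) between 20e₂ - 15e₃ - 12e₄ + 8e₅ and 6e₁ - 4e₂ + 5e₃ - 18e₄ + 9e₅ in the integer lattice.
24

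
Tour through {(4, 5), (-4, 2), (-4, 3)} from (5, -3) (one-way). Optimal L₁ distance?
20
(one optimal route: (5, -3) → (4, 5) → (-4, 3) → (-4, 2))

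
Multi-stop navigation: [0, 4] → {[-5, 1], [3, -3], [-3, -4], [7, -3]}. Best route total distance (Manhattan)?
26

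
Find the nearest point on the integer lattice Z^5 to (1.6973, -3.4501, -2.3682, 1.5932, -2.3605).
(2, -3, -2, 2, -2)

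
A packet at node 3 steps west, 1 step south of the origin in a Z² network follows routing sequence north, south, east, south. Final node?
(-2, -2)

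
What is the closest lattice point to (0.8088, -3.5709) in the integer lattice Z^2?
(1, -4)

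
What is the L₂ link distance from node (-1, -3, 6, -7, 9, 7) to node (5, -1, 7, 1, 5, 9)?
11.1803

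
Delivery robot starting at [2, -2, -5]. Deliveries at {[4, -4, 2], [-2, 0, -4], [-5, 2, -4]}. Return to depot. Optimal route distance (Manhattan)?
44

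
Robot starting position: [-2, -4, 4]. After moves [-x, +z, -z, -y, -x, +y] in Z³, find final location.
(-4, -4, 4)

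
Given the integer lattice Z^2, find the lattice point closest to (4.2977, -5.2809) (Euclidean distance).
(4, -5)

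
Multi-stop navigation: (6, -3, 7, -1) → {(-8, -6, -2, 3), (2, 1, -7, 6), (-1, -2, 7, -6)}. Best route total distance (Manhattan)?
67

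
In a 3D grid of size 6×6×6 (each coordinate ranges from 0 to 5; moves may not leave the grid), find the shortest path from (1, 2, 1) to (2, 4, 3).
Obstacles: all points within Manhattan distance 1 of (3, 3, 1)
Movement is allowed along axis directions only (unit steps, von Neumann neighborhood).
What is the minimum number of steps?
5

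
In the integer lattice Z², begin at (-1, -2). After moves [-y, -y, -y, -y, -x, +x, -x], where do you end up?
(-2, -6)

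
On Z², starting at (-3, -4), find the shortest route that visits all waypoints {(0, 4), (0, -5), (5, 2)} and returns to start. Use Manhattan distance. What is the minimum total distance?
34
(one optimal route: (-3, -4) → (0, 4) → (5, 2) → (0, -5) → (-3, -4))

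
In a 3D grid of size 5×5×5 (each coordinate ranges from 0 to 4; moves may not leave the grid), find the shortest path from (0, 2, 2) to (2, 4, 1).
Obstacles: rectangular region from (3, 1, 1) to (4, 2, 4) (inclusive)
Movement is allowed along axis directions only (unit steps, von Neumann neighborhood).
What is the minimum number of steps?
5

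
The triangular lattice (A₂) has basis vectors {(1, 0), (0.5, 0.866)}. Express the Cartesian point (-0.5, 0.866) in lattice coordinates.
-b₁ + b₂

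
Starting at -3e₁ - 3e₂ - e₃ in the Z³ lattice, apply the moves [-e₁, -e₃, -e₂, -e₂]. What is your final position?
(-4, -5, -2)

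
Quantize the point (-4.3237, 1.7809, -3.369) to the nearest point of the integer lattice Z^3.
(-4, 2, -3)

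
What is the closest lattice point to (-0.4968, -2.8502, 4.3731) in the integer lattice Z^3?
(0, -3, 4)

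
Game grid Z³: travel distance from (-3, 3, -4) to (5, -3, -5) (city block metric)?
15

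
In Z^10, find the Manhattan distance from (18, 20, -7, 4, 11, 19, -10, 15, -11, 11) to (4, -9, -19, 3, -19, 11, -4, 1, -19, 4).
129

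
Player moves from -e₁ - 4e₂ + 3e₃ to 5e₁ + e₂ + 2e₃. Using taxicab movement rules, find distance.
12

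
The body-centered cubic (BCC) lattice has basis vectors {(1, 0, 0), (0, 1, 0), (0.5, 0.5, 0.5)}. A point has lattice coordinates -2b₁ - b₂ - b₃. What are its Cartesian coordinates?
(-2.5, -1.5, -0.5)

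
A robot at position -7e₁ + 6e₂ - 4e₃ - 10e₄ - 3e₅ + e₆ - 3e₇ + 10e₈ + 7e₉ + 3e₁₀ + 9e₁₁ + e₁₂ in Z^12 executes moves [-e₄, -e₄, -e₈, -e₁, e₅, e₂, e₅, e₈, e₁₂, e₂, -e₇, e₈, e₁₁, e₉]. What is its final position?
(-8, 8, -4, -12, -1, 1, -4, 11, 8, 3, 10, 2)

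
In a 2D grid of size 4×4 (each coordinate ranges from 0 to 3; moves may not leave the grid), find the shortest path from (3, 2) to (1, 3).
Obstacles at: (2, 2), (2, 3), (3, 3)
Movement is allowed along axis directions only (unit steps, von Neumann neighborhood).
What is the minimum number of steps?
5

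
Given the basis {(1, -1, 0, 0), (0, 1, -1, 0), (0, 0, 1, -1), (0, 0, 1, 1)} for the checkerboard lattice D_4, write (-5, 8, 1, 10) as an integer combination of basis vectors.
-5b₁ + 3b₂ - 3b₃ + 7b₄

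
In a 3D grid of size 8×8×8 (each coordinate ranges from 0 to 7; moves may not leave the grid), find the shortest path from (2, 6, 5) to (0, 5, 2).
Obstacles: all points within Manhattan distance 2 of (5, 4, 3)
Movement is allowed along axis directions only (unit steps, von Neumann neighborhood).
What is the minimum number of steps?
6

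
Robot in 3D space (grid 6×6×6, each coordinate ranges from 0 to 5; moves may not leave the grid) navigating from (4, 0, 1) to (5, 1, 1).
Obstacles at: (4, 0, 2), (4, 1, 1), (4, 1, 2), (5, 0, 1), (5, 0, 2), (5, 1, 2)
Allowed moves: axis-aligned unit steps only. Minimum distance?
4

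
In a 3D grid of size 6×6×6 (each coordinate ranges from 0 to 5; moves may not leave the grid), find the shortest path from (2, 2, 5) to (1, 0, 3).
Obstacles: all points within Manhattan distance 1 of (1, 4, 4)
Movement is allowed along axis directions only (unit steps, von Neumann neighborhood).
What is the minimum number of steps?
5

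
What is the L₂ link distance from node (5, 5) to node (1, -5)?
10.7703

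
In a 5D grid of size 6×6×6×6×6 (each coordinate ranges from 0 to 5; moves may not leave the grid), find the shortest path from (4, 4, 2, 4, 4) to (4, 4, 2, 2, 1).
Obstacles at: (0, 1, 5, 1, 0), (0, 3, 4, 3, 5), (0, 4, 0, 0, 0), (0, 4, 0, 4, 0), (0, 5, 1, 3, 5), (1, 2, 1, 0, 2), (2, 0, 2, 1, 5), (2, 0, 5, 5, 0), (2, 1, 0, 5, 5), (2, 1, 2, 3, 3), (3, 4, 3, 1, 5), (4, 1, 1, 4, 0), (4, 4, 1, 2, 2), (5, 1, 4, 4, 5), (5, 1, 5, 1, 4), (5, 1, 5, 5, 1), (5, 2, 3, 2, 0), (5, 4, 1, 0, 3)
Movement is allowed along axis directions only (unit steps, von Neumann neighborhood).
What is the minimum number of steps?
5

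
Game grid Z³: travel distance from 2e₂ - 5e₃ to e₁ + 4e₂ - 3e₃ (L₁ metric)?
5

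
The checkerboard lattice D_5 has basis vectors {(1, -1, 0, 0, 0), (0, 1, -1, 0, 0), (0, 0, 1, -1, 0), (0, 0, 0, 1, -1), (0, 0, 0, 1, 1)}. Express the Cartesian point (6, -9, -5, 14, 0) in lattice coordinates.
6b₁ - 3b₂ - 8b₃ + 3b₄ + 3b₅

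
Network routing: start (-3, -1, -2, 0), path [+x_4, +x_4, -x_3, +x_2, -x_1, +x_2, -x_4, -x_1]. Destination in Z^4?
(-5, 1, -3, 1)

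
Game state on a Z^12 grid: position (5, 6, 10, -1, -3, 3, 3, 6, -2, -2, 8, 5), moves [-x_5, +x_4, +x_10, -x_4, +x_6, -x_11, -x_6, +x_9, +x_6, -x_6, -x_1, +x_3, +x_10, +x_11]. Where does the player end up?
(4, 6, 11, -1, -4, 3, 3, 6, -1, 0, 8, 5)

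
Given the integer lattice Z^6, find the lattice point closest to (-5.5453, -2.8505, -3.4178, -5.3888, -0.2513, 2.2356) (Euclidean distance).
(-6, -3, -3, -5, 0, 2)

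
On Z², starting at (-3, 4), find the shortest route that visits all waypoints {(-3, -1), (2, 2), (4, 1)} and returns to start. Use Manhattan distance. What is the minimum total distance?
24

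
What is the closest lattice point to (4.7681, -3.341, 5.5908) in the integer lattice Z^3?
(5, -3, 6)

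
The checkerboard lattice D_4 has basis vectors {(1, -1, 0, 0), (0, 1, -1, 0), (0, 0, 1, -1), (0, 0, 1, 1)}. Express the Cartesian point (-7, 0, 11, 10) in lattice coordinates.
-7b₁ - 7b₂ - 3b₃ + 7b₄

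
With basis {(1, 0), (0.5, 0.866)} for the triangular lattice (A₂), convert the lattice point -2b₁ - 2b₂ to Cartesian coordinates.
(-3, -1.732)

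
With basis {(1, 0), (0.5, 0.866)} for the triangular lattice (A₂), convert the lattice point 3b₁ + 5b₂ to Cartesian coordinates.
(5.5, 4.33)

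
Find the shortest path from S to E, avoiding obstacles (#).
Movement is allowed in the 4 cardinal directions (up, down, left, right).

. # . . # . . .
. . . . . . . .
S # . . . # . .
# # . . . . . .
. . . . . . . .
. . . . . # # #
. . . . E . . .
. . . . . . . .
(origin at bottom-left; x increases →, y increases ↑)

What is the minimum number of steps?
10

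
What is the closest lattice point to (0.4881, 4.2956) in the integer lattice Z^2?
(0, 4)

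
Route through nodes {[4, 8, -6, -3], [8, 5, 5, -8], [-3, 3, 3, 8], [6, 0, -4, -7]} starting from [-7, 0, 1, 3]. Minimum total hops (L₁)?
78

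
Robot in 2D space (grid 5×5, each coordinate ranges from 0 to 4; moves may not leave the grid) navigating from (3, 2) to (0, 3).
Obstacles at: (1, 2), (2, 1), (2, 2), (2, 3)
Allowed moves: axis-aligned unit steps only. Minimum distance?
6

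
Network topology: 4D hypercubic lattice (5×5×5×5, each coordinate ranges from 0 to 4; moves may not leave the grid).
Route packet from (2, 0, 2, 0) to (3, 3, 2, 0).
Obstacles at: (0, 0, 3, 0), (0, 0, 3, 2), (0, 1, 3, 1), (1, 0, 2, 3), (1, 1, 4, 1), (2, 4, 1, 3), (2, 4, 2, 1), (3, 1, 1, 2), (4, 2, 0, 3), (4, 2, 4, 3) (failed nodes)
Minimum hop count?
4
(one shortest path: (2, 0, 2, 0) → (3, 0, 2, 0) → (3, 1, 2, 0) → (3, 2, 2, 0) → (3, 3, 2, 0))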